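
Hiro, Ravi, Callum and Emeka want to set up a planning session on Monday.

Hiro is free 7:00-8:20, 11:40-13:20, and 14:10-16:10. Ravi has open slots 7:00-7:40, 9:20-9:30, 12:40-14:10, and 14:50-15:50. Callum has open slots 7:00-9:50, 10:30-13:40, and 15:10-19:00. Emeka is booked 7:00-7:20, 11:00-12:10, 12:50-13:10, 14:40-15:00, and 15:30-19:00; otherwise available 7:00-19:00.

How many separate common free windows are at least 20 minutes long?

2

Emeka free within 07:00–19:00: 07:20–11:00, 12:10–12:50, 13:10–14:40, 15:00–15:30.
Hiro ∩ Ravi: 07:00–07:40, 12:40–13:20, 14:50–15:50.
Hiro ∩ Ravi ∩ Callum: 07:00–07:40, 12:40–13:20, 15:10–15:50.
Hiro ∩ Ravi ∩ Callum ∩ Emeka: 07:20–07:40, 12:40–12:50, 13:10–13:20, 15:10–15:30.
Windows ≥ 20 min: 07:20–07:40, 15:10–15:30.
That's 2 windows.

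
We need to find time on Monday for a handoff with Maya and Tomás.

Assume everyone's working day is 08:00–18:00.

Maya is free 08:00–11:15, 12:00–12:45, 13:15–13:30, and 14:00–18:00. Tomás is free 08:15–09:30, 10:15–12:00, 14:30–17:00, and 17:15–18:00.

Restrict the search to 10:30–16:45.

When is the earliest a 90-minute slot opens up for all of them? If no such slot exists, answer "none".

14:30

Maya ∩ Tomás: 08:15–09:30, 10:15–11:15, 14:30–17:00, 17:15–18:00.
Restricted to 10:30–16:45: 10:30–11:15, 14:30–16:45.
Windows ≥ 90 min: 14:30–16:45.
Earliest such window starts at 14:30.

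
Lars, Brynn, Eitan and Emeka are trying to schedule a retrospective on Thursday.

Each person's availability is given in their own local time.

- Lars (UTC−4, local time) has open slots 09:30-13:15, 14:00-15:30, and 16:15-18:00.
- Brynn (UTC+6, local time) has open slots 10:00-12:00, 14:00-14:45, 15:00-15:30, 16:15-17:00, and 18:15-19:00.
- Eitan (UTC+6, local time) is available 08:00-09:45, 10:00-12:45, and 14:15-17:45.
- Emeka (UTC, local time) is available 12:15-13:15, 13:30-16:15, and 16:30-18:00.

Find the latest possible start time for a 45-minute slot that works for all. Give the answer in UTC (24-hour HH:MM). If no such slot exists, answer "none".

none

Lars → UTC: 13:30–17:15, 18:00–19:30, 20:15–22:00.
Brynn → UTC: 04:00–06:00, 08:00–08:45, 09:00–09:30, 10:15–11:00, 12:15–13:00.
Eitan → UTC: 02:00–03:45, 04:00–06:45, 08:15–11:45.
Emeka → UTC: 12:15–13:15, 13:30–16:15, 16:30–18:00.
Lars ∩ Brynn: (none).
Lars ∩ Brynn ∩ Eitan: (none).
Lars ∩ Brynn ∩ Eitan ∩ Emeka: (none).
Windows ≥ 45 min: (none).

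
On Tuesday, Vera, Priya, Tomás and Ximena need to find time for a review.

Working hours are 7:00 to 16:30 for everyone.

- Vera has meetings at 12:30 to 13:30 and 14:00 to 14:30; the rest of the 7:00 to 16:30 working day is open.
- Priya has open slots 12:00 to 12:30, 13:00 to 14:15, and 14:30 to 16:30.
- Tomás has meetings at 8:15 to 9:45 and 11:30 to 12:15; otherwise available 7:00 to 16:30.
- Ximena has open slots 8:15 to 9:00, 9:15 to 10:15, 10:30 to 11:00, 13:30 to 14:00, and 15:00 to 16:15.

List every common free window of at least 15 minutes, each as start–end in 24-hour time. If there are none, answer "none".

13:30–14:00, 15:00–16:15

Vera free within 07:00–16:30: 07:00–12:30, 13:30–14:00, 14:30–16:30.
Tomás free within 07:00–16:30: 07:00–08:15, 09:45–11:30, 12:15–16:30.
Vera ∩ Priya: 12:00–12:30, 13:30–14:00, 14:30–16:30.
Vera ∩ Priya ∩ Tomás: 12:15–12:30, 13:30–14:00, 14:30–16:30.
Vera ∩ Priya ∩ Tomás ∩ Ximena: 13:30–14:00, 15:00–16:15.
Windows ≥ 15 min: 13:30–14:00, 15:00–16:15.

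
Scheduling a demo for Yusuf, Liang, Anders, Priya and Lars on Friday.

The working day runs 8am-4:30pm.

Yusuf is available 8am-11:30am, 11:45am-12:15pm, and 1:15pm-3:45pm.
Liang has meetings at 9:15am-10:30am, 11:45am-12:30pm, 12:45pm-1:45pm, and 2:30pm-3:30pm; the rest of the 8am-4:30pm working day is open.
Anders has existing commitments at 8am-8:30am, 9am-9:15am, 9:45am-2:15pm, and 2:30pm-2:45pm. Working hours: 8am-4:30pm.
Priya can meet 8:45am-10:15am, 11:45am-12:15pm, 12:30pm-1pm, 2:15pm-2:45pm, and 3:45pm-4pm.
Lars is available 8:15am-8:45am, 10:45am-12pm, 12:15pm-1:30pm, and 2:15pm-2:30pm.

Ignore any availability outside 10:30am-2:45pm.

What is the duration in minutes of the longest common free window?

Liang free within 08:00–16:30: 08:00–09:15, 10:30–11:45, 12:30–12:45, 13:45–14:30, 15:30–16:30.
Anders free within 08:00–16:30: 08:30–09:00, 09:15–09:45, 14:15–14:30, 14:45–16:30.
Yusuf ∩ Liang: 08:00–09:15, 10:30–11:30, 13:45–14:30, 15:30–15:45.
Yusuf ∩ Liang ∩ Anders: 08:30–09:00, 14:15–14:30, 15:30–15:45.
Yusuf ∩ Liang ∩ Anders ∩ Priya: 08:45–09:00, 14:15–14:30.
Yusuf ∩ Liang ∩ Anders ∩ Priya ∩ Lars: 14:15–14:30.
Restricted to 10:30–14:45: 14:15–14:30.
Single common window of 15 minutes.

15 minutes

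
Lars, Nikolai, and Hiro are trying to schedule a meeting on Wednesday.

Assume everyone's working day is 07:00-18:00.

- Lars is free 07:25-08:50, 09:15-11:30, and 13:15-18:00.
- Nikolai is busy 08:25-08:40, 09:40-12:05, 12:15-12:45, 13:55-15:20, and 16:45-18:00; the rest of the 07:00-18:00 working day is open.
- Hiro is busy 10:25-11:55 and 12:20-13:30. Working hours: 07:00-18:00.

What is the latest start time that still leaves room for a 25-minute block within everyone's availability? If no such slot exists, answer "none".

16:20

Nikolai free within 07:00–18:00: 07:00–08:25, 08:40–09:40, 12:05–12:15, 12:45–13:55, 15:20–16:45.
Hiro free within 07:00–18:00: 07:00–10:25, 11:55–12:20, 13:30–18:00.
Lars ∩ Nikolai: 07:25–08:25, 08:40–08:50, 09:15–09:40, 13:15–13:55, 15:20–16:45.
Lars ∩ Nikolai ∩ Hiro: 07:25–08:25, 08:40–08:50, 09:15–09:40, 13:30–13:55, 15:20–16:45.
Windows ≥ 25 min: 07:25–08:25, 09:15–09:40, 13:30–13:55, 15:20–16:45.
Latest start in the last window 15:20–16:45 is 16:45 − 25 min = 16:20.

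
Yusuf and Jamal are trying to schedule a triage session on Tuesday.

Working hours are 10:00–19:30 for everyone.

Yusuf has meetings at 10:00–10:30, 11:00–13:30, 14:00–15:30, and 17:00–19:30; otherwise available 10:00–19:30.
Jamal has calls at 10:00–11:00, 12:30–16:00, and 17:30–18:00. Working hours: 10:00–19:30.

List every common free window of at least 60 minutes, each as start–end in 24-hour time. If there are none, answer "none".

Yusuf free within 10:00–19:30: 10:30–11:00, 13:30–14:00, 15:30–17:00.
Jamal free within 10:00–19:30: 11:00–12:30, 16:00–17:30, 18:00–19:30.
Yusuf ∩ Jamal: 16:00–17:00.
Windows ≥ 60 min: 16:00–17:00.

16:00–17:00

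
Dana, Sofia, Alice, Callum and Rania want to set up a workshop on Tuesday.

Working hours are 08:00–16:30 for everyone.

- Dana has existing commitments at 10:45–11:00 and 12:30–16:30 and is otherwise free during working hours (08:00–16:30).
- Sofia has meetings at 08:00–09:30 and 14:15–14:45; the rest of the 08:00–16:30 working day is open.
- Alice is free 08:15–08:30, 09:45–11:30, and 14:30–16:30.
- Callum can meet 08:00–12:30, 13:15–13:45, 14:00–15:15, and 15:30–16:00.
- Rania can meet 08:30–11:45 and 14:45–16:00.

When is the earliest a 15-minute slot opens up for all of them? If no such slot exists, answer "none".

09:45

Dana free within 08:00–16:30: 08:00–10:45, 11:00–12:30.
Sofia free within 08:00–16:30: 09:30–14:15, 14:45–16:30.
Dana ∩ Sofia: 09:30–10:45, 11:00–12:30.
Dana ∩ Sofia ∩ Alice: 09:45–10:45, 11:00–11:30.
Dana ∩ Sofia ∩ Alice ∩ Callum: 09:45–10:45, 11:00–11:30.
Dana ∩ Sofia ∩ Alice ∩ Callum ∩ Rania: 09:45–10:45, 11:00–11:30.
Windows ≥ 15 min: 09:45–10:45, 11:00–11:30.
Earliest such window starts at 09:45.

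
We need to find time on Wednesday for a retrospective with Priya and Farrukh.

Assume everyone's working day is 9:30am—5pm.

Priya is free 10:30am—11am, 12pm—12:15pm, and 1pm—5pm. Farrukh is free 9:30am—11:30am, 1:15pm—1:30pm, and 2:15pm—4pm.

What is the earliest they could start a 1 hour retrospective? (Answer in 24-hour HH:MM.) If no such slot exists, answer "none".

Priya ∩ Farrukh: 10:30–11:00, 13:15–13:30, 14:15–16:00.
Windows ≥ 60 min: 14:15–16:00.
Earliest such window starts at 14:15.

14:15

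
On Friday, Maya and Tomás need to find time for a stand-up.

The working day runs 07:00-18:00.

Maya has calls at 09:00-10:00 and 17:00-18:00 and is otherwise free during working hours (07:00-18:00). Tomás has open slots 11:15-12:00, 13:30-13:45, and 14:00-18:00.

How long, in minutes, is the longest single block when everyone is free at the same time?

180 minutes

Maya free within 07:00–18:00: 07:00–09:00, 10:00–17:00.
Maya ∩ Tomás: 11:15–12:00, 13:30–13:45, 14:00–17:00.
Common window lengths: 45, 15, 180 min; longest is 180.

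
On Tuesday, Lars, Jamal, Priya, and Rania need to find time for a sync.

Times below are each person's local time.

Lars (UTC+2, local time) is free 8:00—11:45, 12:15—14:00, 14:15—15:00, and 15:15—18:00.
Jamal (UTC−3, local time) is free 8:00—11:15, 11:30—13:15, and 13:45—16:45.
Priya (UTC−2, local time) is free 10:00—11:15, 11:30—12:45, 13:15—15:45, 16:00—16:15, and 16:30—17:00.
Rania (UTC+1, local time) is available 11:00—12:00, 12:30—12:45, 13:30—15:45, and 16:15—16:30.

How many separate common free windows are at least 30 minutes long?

Lars → UTC: 06:00–09:45, 10:15–12:00, 12:15–13:00, 13:15–16:00.
Jamal → UTC: 11:00–14:15, 14:30–16:15, 16:45–19:45.
Priya → UTC: 12:00–13:15, 13:30–14:45, 15:15–17:45, 18:00–18:15, 18:30–19:00.
Rania → UTC: 10:00–11:00, 11:30–11:45, 12:30–14:45, 15:15–15:30.
Lars ∩ Jamal: 11:00–12:00, 12:15–13:00, 13:15–14:15, 14:30–16:00.
Lars ∩ Jamal ∩ Priya: 12:15–13:00, 13:30–14:15, 14:30–14:45, 15:15–16:00.
Lars ∩ Jamal ∩ Priya ∩ Rania: 12:30–13:00, 13:30–14:15, 14:30–14:45, 15:15–15:30.
Windows ≥ 30 min: 12:30–13:00, 13:30–14:15.
That's 2 windows.

2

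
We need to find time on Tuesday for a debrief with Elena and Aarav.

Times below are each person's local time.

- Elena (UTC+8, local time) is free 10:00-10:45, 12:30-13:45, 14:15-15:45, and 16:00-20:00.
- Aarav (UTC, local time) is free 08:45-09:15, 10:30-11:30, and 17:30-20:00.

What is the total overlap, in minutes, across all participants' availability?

90 minutes

Elena → UTC: 02:00–02:45, 04:30–05:45, 06:15–07:45, 08:00–12:00.
Aarav → UTC: 08:45–09:15, 10:30–11:30, 17:30–20:00.
Elena ∩ Aarav: 08:45–09:15, 10:30–11:30.
Total common minutes: 30 + 60 = 90.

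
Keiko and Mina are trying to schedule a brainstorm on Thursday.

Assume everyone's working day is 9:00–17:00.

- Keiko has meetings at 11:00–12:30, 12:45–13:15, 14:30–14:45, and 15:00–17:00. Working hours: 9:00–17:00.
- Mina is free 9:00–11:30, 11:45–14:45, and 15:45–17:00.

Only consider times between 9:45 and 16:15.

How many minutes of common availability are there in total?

Keiko free within 09:00–17:00: 09:00–11:00, 12:30–12:45, 13:15–14:30, 14:45–15:00.
Keiko ∩ Mina: 09:00–11:00, 12:30–12:45, 13:15–14:30.
Restricted to 09:45–16:15: 09:45–11:00, 12:30–12:45, 13:15–14:30.
Total common minutes: 75 + 15 + 75 = 165.

165 minutes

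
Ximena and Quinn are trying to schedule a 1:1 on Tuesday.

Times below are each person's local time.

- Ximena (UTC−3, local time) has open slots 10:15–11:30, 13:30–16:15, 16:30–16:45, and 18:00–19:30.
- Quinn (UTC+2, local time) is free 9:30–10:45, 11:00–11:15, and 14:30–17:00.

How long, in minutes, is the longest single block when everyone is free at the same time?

75 minutes

Ximena → UTC: 13:15–14:30, 16:30–19:15, 19:30–19:45, 21:00–22:30.
Quinn → UTC: 07:30–08:45, 09:00–09:15, 12:30–15:00.
Ximena ∩ Quinn: 13:15–14:30.
Single common window of 75 minutes.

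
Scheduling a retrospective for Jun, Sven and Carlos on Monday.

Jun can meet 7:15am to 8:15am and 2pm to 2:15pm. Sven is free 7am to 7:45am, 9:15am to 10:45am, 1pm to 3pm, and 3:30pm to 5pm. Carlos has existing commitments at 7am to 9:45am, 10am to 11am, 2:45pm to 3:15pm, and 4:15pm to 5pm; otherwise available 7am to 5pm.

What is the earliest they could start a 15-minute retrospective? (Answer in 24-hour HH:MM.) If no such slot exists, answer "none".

14:00

Carlos free within 07:00–17:00: 09:45–10:00, 11:00–14:45, 15:15–16:15.
Jun ∩ Sven: 07:15–07:45, 14:00–14:15.
Jun ∩ Sven ∩ Carlos: 14:00–14:15.
Windows ≥ 15 min: 14:00–14:15.
Earliest such window starts at 14:00.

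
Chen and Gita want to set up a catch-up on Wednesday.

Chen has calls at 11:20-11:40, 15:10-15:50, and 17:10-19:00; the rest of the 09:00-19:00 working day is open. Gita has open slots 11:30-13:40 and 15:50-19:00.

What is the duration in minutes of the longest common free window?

120 minutes

Chen free within 09:00–19:00: 09:00–11:20, 11:40–15:10, 15:50–17:10.
Chen ∩ Gita: 11:40–13:40, 15:50–17:10.
Common window lengths: 120, 80 min; longest is 120.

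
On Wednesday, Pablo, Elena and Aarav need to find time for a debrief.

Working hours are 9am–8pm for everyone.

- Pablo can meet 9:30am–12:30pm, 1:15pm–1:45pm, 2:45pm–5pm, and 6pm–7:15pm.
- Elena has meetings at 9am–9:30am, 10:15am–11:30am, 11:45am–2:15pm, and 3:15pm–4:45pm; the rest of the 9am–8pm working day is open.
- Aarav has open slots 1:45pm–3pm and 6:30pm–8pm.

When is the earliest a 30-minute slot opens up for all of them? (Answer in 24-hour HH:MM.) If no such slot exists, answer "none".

Elena free within 09:00–20:00: 09:30–10:15, 11:30–11:45, 14:15–15:15, 16:45–20:00.
Pablo ∩ Elena: 09:30–10:15, 11:30–11:45, 14:45–15:15, 16:45–17:00, 18:00–19:15.
Pablo ∩ Elena ∩ Aarav: 14:45–15:00, 18:30–19:15.
Windows ≥ 30 min: 18:30–19:15.
Earliest such window starts at 18:30.

18:30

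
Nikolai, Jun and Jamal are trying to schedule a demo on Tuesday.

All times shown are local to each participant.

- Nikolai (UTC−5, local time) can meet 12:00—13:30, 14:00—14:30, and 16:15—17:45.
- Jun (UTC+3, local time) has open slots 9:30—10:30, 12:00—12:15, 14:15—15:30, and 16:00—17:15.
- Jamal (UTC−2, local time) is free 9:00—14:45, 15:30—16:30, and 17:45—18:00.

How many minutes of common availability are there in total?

0 minutes

Nikolai → UTC: 17:00–18:30, 19:00–19:30, 21:15–22:45.
Jun → UTC: 06:30–07:30, 09:00–09:15, 11:15–12:30, 13:00–14:15.
Jamal → UTC: 11:00–16:45, 17:30–18:30, 19:45–20:00.
Nikolai ∩ Jun: (none).
Nikolai ∩ Jun ∩ Jamal: (none).
Total common minutes: 0.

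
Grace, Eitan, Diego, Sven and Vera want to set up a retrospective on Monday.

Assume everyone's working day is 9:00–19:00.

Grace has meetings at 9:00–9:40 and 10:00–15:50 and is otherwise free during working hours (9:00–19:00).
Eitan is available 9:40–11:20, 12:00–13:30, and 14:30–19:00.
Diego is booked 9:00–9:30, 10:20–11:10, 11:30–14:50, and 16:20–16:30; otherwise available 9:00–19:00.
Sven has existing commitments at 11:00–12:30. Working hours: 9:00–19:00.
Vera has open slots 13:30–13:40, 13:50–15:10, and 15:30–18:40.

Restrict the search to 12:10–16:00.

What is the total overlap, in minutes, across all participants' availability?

Grace free within 09:00–19:00: 09:40–10:00, 15:50–19:00.
Diego free within 09:00–19:00: 09:30–10:20, 11:10–11:30, 14:50–16:20, 16:30–19:00.
Sven free within 09:00–19:00: 09:00–11:00, 12:30–19:00.
Grace ∩ Eitan: 09:40–10:00, 15:50–19:00.
Grace ∩ Eitan ∩ Diego: 09:40–10:00, 15:50–16:20, 16:30–19:00.
Grace ∩ Eitan ∩ Diego ∩ Sven: 09:40–10:00, 15:50–16:20, 16:30–19:00.
Grace ∩ Eitan ∩ Diego ∩ Sven ∩ Vera: 15:50–16:20, 16:30–18:40.
Restricted to 12:10–16:00: 15:50–16:00.
Total common minutes: 10.

10 minutes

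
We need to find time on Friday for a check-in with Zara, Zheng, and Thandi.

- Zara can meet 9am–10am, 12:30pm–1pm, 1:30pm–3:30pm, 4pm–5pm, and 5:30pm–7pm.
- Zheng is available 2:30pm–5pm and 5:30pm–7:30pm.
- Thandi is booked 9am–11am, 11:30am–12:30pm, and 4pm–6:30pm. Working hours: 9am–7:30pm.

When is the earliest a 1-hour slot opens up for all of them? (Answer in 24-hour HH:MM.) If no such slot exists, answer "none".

14:30

Thandi free within 09:00–19:30: 11:00–11:30, 12:30–16:00, 18:30–19:30.
Zara ∩ Zheng: 14:30–15:30, 16:00–17:00, 17:30–19:00.
Zara ∩ Zheng ∩ Thandi: 14:30–15:30, 18:30–19:00.
Windows ≥ 60 min: 14:30–15:30.
Earliest such window starts at 14:30.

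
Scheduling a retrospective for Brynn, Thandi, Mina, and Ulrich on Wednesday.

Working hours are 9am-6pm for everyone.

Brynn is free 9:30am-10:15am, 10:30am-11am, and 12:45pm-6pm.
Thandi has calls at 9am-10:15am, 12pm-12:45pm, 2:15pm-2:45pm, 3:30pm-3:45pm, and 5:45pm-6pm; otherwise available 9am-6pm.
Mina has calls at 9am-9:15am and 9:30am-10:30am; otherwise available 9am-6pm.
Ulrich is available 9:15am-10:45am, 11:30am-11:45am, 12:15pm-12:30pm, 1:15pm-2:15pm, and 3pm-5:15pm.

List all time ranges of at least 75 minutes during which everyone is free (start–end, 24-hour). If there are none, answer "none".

15:45–17:15

Thandi free within 09:00–18:00: 10:15–12:00, 12:45–14:15, 14:45–15:30, 15:45–17:45.
Mina free within 09:00–18:00: 09:15–09:30, 10:30–18:00.
Brynn ∩ Thandi: 10:30–11:00, 12:45–14:15, 14:45–15:30, 15:45–17:45.
Brynn ∩ Thandi ∩ Mina: 10:30–11:00, 12:45–14:15, 14:45–15:30, 15:45–17:45.
Brynn ∩ Thandi ∩ Mina ∩ Ulrich: 10:30–10:45, 13:15–14:15, 15:00–15:30, 15:45–17:15.
Windows ≥ 75 min: 15:45–17:15.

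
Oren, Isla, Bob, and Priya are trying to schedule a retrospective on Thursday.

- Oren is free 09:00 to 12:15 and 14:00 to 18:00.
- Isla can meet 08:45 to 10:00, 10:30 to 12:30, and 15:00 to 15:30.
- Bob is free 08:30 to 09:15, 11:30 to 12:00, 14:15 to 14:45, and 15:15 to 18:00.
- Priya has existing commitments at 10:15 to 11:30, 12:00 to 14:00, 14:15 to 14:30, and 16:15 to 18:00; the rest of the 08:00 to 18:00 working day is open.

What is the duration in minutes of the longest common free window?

Priya free within 08:00–18:00: 08:00–10:15, 11:30–12:00, 14:00–14:15, 14:30–16:15.
Oren ∩ Isla: 09:00–10:00, 10:30–12:15, 15:00–15:30.
Oren ∩ Isla ∩ Bob: 09:00–09:15, 11:30–12:00, 15:15–15:30.
Oren ∩ Isla ∩ Bob ∩ Priya: 09:00–09:15, 11:30–12:00, 15:15–15:30.
Common window lengths: 15, 30, 15 min; longest is 30.

30 minutes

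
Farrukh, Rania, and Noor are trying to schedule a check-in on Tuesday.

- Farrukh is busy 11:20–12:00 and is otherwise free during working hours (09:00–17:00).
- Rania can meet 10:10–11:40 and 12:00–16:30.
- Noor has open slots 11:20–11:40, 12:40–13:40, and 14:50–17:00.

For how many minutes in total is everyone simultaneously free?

Farrukh free within 09:00–17:00: 09:00–11:20, 12:00–17:00.
Farrukh ∩ Rania: 10:10–11:20, 12:00–16:30.
Farrukh ∩ Rania ∩ Noor: 12:40–13:40, 14:50–16:30.
Total common minutes: 60 + 100 = 160.

160 minutes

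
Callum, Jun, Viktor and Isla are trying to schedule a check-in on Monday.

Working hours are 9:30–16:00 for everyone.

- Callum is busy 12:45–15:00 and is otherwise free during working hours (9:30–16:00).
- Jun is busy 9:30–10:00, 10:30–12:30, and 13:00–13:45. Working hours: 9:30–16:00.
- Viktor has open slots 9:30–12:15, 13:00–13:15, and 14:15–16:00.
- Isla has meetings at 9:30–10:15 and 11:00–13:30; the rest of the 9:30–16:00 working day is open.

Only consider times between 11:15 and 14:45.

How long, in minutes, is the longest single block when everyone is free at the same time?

Callum free within 09:30–16:00: 09:30–12:45, 15:00–16:00.
Jun free within 09:30–16:00: 10:00–10:30, 12:30–13:00, 13:45–16:00.
Isla free within 09:30–16:00: 10:15–11:00, 13:30–16:00.
Callum ∩ Jun: 10:00–10:30, 12:30–12:45, 15:00–16:00.
Callum ∩ Jun ∩ Viktor: 10:00–10:30, 15:00–16:00.
Callum ∩ Jun ∩ Viktor ∩ Isla: 10:15–10:30, 15:00–16:00.
Restricted to 11:15–14:45: (none).
No common window.

0 minutes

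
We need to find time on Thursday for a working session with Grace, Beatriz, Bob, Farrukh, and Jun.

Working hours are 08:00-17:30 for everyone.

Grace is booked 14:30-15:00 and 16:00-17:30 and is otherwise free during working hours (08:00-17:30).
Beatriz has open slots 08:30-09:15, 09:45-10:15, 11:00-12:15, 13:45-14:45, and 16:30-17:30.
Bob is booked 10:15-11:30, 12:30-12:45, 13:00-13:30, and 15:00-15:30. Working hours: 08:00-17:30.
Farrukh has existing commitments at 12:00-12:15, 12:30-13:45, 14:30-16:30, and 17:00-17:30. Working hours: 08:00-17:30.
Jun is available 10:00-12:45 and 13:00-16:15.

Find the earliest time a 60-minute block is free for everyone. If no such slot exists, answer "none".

Grace free within 08:00–17:30: 08:00–14:30, 15:00–16:00.
Bob free within 08:00–17:30: 08:00–10:15, 11:30–12:30, 12:45–13:00, 13:30–15:00, 15:30–17:30.
Farrukh free within 08:00–17:30: 08:00–12:00, 12:15–12:30, 13:45–14:30, 16:30–17:00.
Grace ∩ Beatriz: 08:30–09:15, 09:45–10:15, 11:00–12:15, 13:45–14:30.
Grace ∩ Beatriz ∩ Bob: 08:30–09:15, 09:45–10:15, 11:30–12:15, 13:45–14:30.
Grace ∩ Beatriz ∩ Bob ∩ Farrukh: 08:30–09:15, 09:45–10:15, 11:30–12:00, 13:45–14:30.
Grace ∩ Beatriz ∩ Bob ∩ Farrukh ∩ Jun: 10:00–10:15, 11:30–12:00, 13:45–14:30.
Windows ≥ 60 min: (none).

none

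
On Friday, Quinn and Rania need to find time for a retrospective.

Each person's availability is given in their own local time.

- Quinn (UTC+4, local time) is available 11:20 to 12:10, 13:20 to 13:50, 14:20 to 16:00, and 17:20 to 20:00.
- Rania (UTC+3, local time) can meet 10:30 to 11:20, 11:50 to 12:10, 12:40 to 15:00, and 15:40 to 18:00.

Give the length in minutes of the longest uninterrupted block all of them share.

Quinn → UTC: 07:20–08:10, 09:20–09:50, 10:20–12:00, 13:20–16:00.
Rania → UTC: 07:30–08:20, 08:50–09:10, 09:40–12:00, 12:40–15:00.
Quinn ∩ Rania: 07:30–08:10, 09:40–09:50, 10:20–12:00, 13:20–15:00.
Common window lengths: 40, 10, 100, 100 min; longest is 100.

100 minutes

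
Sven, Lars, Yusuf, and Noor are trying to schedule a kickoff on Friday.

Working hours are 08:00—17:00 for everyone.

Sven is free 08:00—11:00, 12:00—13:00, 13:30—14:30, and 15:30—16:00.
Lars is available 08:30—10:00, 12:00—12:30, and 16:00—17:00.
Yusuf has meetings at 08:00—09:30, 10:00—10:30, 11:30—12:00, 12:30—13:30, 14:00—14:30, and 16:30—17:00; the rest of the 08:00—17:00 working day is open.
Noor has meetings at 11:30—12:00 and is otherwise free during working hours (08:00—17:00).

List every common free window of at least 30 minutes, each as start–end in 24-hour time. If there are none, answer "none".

Yusuf free within 08:00–17:00: 09:30–10:00, 10:30–11:30, 12:00–12:30, 13:30–14:00, 14:30–16:30.
Noor free within 08:00–17:00: 08:00–11:30, 12:00–17:00.
Sven ∩ Lars: 08:30–10:00, 12:00–12:30.
Sven ∩ Lars ∩ Yusuf: 09:30–10:00, 12:00–12:30.
Sven ∩ Lars ∩ Yusuf ∩ Noor: 09:30–10:00, 12:00–12:30.
Windows ≥ 30 min: 09:30–10:00, 12:00–12:30.

09:30–10:00, 12:00–12:30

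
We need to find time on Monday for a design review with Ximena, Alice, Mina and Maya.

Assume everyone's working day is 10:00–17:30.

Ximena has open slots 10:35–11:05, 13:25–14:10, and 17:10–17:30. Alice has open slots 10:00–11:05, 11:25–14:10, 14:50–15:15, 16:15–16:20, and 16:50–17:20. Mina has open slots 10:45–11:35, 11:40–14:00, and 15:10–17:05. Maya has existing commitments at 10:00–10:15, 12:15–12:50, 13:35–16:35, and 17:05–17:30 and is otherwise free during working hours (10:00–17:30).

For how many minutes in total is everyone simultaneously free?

Maya free within 10:00–17:30: 10:15–12:15, 12:50–13:35, 16:35–17:05.
Ximena ∩ Alice: 10:35–11:05, 13:25–14:10, 17:10–17:20.
Ximena ∩ Alice ∩ Mina: 10:45–11:05, 13:25–14:00.
Ximena ∩ Alice ∩ Mina ∩ Maya: 10:45–11:05, 13:25–13:35.
Total common minutes: 20 + 10 = 30.

30 minutes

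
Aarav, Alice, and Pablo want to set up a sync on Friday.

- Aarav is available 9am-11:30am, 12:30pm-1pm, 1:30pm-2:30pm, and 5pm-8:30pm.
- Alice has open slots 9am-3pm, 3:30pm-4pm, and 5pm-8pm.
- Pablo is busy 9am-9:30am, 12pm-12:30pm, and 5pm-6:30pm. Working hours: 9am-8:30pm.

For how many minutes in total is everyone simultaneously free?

300 minutes

Pablo free within 09:00–20:30: 09:30–12:00, 12:30–17:00, 18:30–20:30.
Aarav ∩ Alice: 09:00–11:30, 12:30–13:00, 13:30–14:30, 17:00–20:00.
Aarav ∩ Alice ∩ Pablo: 09:30–11:30, 12:30–13:00, 13:30–14:30, 18:30–20:00.
Total common minutes: 120 + 30 + 60 + 90 = 300.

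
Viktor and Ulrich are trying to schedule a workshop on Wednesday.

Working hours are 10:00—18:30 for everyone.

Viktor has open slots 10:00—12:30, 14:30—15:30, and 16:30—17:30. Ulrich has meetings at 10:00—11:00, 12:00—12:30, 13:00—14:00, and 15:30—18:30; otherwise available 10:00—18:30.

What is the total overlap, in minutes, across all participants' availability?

120 minutes

Ulrich free within 10:00–18:30: 11:00–12:00, 12:30–13:00, 14:00–15:30.
Viktor ∩ Ulrich: 11:00–12:00, 14:30–15:30.
Total common minutes: 60 + 60 = 120.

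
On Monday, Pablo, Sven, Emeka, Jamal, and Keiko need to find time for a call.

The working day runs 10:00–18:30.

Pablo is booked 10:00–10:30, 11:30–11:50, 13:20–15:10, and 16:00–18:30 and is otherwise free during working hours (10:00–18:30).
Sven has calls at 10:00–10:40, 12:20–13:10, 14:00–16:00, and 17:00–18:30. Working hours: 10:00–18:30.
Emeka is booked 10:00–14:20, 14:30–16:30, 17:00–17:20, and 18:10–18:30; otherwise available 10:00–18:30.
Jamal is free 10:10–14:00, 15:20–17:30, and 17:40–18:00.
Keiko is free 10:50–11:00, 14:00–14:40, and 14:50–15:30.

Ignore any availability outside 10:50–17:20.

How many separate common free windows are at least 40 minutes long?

Pablo free within 10:00–18:30: 10:30–11:30, 11:50–13:20, 15:10–16:00.
Sven free within 10:00–18:30: 10:40–12:20, 13:10–14:00, 16:00–17:00.
Emeka free within 10:00–18:30: 14:20–14:30, 16:30–17:00, 17:20–18:10.
Pablo ∩ Sven: 10:40–11:30, 11:50–12:20, 13:10–13:20.
Pablo ∩ Sven ∩ Emeka: (none).
Pablo ∩ Sven ∩ Emeka ∩ Jamal: (none).
Pablo ∩ Sven ∩ Emeka ∩ Jamal ∩ Keiko: (none).
Restricted to 10:50–17:20: (none).
Windows ≥ 40 min: (none).
That's 0 windows.

0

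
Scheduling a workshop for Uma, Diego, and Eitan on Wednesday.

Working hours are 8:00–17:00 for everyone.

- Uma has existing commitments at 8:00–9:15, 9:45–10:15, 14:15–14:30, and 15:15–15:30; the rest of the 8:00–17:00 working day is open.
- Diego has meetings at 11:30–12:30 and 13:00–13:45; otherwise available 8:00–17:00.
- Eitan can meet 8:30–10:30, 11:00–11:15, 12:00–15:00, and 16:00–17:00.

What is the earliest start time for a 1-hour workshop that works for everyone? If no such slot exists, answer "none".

16:00

Uma free within 08:00–17:00: 09:15–09:45, 10:15–14:15, 14:30–15:15, 15:30–17:00.
Diego free within 08:00–17:00: 08:00–11:30, 12:30–13:00, 13:45–17:00.
Uma ∩ Diego: 09:15–09:45, 10:15–11:30, 12:30–13:00, 13:45–14:15, 14:30–15:15, 15:30–17:00.
Uma ∩ Diego ∩ Eitan: 09:15–09:45, 10:15–10:30, 11:00–11:15, 12:30–13:00, 13:45–14:15, 14:30–15:00, 16:00–17:00.
Windows ≥ 60 min: 16:00–17:00.
Earliest such window starts at 16:00.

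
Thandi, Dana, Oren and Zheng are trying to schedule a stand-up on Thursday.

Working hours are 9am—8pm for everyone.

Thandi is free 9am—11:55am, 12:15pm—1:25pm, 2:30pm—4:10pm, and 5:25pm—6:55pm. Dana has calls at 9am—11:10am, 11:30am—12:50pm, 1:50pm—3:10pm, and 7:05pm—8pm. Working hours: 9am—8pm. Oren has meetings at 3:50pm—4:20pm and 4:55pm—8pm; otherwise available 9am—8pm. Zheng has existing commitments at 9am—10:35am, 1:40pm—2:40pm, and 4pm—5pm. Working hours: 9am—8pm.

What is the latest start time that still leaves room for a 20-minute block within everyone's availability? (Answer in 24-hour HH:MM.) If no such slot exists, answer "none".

Dana free within 09:00–20:00: 11:10–11:30, 12:50–13:50, 15:10–19:05.
Oren free within 09:00–20:00: 09:00–15:50, 16:20–16:55.
Zheng free within 09:00–20:00: 10:35–13:40, 14:40–16:00, 17:00–20:00.
Thandi ∩ Dana: 11:10–11:30, 12:50–13:25, 15:10–16:10, 17:25–18:55.
Thandi ∩ Dana ∩ Oren: 11:10–11:30, 12:50–13:25, 15:10–15:50.
Thandi ∩ Dana ∩ Oren ∩ Zheng: 11:10–11:30, 12:50–13:25, 15:10–15:50.
Windows ≥ 20 min: 11:10–11:30, 12:50–13:25, 15:10–15:50.
Latest start in the last window 15:10–15:50 is 15:50 − 20 min = 15:30.

15:30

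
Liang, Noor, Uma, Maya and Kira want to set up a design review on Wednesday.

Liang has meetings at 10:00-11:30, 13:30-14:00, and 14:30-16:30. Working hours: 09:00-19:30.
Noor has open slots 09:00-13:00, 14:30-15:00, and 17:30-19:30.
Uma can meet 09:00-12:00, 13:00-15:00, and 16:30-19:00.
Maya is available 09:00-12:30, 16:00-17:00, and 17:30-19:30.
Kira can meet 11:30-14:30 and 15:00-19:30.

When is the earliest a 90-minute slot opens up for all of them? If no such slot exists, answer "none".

17:30

Liang free within 09:00–19:30: 09:00–10:00, 11:30–13:30, 14:00–14:30, 16:30–19:30.
Liang ∩ Noor: 09:00–10:00, 11:30–13:00, 17:30–19:30.
Liang ∩ Noor ∩ Uma: 09:00–10:00, 11:30–12:00, 17:30–19:00.
Liang ∩ Noor ∩ Uma ∩ Maya: 09:00–10:00, 11:30–12:00, 17:30–19:00.
Liang ∩ Noor ∩ Uma ∩ Maya ∩ Kira: 11:30–12:00, 17:30–19:00.
Windows ≥ 90 min: 17:30–19:00.
Earliest such window starts at 17:30.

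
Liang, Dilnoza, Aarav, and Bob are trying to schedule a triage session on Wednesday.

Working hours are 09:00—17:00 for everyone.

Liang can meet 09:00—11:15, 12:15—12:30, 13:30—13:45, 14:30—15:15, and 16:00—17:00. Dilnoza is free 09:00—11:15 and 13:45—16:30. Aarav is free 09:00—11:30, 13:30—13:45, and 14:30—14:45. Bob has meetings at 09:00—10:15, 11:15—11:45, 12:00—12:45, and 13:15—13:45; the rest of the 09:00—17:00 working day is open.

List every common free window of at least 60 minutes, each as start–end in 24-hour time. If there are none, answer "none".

Bob free within 09:00–17:00: 10:15–11:15, 11:45–12:00, 12:45–13:15, 13:45–17:00.
Liang ∩ Dilnoza: 09:00–11:15, 14:30–15:15, 16:00–16:30.
Liang ∩ Dilnoza ∩ Aarav: 09:00–11:15, 14:30–14:45.
Liang ∩ Dilnoza ∩ Aarav ∩ Bob: 10:15–11:15, 14:30–14:45.
Windows ≥ 60 min: 10:15–11:15.

10:15–11:15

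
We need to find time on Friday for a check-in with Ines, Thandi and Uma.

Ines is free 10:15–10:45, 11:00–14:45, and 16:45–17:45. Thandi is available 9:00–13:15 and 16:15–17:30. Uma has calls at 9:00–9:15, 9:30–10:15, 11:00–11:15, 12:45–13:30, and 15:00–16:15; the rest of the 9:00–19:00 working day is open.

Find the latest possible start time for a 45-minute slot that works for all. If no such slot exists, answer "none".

Uma free within 09:00–19:00: 09:15–09:30, 10:15–11:00, 11:15–12:45, 13:30–15:00, 16:15–19:00.
Ines ∩ Thandi: 10:15–10:45, 11:00–13:15, 16:45–17:30.
Ines ∩ Thandi ∩ Uma: 10:15–10:45, 11:15–12:45, 16:45–17:30.
Windows ≥ 45 min: 11:15–12:45, 16:45–17:30.
Latest start in the last window 16:45–17:30 is 17:30 − 45 min = 16:45.

16:45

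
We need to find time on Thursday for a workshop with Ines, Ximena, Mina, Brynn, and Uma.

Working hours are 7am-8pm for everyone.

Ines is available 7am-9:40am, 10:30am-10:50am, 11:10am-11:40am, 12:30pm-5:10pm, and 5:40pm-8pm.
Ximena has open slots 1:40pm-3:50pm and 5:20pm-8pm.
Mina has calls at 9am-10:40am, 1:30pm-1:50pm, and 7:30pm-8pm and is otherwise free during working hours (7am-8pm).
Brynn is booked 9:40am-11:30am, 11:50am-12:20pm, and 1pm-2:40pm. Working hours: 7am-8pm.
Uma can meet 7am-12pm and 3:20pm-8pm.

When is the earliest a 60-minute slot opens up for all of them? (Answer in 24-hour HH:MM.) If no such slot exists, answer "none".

17:40

Mina free within 07:00–20:00: 07:00–09:00, 10:40–13:30, 13:50–19:30.
Brynn free within 07:00–20:00: 07:00–09:40, 11:30–11:50, 12:20–13:00, 14:40–20:00.
Ines ∩ Ximena: 13:40–15:50, 17:40–20:00.
Ines ∩ Ximena ∩ Mina: 13:50–15:50, 17:40–19:30.
Ines ∩ Ximena ∩ Mina ∩ Brynn: 14:40–15:50, 17:40–19:30.
Ines ∩ Ximena ∩ Mina ∩ Brynn ∩ Uma: 15:20–15:50, 17:40–19:30.
Windows ≥ 60 min: 17:40–19:30.
Earliest such window starts at 17:40.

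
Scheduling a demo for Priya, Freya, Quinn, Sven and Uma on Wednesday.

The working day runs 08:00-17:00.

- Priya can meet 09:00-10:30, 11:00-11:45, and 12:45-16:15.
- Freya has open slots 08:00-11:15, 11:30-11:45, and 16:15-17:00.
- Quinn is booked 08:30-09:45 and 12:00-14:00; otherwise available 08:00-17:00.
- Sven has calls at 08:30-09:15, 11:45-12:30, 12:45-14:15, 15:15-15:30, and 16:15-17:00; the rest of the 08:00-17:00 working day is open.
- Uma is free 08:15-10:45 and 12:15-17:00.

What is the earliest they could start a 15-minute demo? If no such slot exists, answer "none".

09:45

Quinn free within 08:00–17:00: 08:00–08:30, 09:45–12:00, 14:00–17:00.
Sven free within 08:00–17:00: 08:00–08:30, 09:15–11:45, 12:30–12:45, 14:15–15:15, 15:30–16:15.
Priya ∩ Freya: 09:00–10:30, 11:00–11:15, 11:30–11:45.
Priya ∩ Freya ∩ Quinn: 09:45–10:30, 11:00–11:15, 11:30–11:45.
Priya ∩ Freya ∩ Quinn ∩ Sven: 09:45–10:30, 11:00–11:15, 11:30–11:45.
Priya ∩ Freya ∩ Quinn ∩ Sven ∩ Uma: 09:45–10:30.
Windows ≥ 15 min: 09:45–10:30.
Earliest such window starts at 09:45.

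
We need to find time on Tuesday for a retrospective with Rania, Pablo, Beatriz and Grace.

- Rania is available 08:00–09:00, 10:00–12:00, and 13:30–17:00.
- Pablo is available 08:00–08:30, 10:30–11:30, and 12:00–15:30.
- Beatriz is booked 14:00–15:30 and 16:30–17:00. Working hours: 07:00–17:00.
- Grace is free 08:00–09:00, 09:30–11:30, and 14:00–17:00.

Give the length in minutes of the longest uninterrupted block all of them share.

60 minutes

Beatriz free within 07:00–17:00: 07:00–14:00, 15:30–16:30.
Rania ∩ Pablo: 08:00–08:30, 10:30–11:30, 13:30–15:30.
Rania ∩ Pablo ∩ Beatriz: 08:00–08:30, 10:30–11:30, 13:30–14:00.
Rania ∩ Pablo ∩ Beatriz ∩ Grace: 08:00–08:30, 10:30–11:30.
Common window lengths: 30, 60 min; longest is 60.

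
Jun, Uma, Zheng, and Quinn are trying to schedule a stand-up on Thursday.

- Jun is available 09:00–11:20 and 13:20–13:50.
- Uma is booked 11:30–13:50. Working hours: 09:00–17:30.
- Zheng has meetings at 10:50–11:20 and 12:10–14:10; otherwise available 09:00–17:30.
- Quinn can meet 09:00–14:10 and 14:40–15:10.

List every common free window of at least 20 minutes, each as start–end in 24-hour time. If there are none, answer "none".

09:00–10:50

Uma free within 09:00–17:30: 09:00–11:30, 13:50–17:30.
Zheng free within 09:00–17:30: 09:00–10:50, 11:20–12:10, 14:10–17:30.
Jun ∩ Uma: 09:00–11:20.
Jun ∩ Uma ∩ Zheng: 09:00–10:50.
Jun ∩ Uma ∩ Zheng ∩ Quinn: 09:00–10:50.
Windows ≥ 20 min: 09:00–10:50.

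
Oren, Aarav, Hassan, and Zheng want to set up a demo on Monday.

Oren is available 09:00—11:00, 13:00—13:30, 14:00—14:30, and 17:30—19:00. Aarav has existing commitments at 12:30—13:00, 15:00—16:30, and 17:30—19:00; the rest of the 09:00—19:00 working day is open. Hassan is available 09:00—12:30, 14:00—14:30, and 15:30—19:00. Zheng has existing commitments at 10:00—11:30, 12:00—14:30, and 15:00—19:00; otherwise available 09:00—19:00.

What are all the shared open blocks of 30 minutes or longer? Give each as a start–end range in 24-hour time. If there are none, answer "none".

09:00–10:00

Aarav free within 09:00–19:00: 09:00–12:30, 13:00–15:00, 16:30–17:30.
Zheng free within 09:00–19:00: 09:00–10:00, 11:30–12:00, 14:30–15:00.
Oren ∩ Aarav: 09:00–11:00, 13:00–13:30, 14:00–14:30.
Oren ∩ Aarav ∩ Hassan: 09:00–11:00, 14:00–14:30.
Oren ∩ Aarav ∩ Hassan ∩ Zheng: 09:00–10:00.
Windows ≥ 30 min: 09:00–10:00.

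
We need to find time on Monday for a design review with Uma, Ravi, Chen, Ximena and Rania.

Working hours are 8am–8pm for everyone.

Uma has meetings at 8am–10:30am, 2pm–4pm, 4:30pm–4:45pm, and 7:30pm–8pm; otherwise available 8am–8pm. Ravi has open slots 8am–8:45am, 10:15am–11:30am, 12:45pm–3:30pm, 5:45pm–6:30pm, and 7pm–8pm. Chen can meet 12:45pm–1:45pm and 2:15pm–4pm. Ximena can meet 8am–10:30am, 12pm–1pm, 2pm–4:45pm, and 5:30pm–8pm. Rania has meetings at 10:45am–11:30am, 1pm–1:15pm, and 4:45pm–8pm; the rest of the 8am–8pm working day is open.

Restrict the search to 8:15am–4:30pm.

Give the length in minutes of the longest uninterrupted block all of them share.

Uma free within 08:00–20:00: 10:30–14:00, 16:00–16:30, 16:45–19:30.
Rania free within 08:00–20:00: 08:00–10:45, 11:30–13:00, 13:15–16:45.
Uma ∩ Ravi: 10:30–11:30, 12:45–14:00, 17:45–18:30, 19:00–19:30.
Uma ∩ Ravi ∩ Chen: 12:45–13:45.
Uma ∩ Ravi ∩ Chen ∩ Ximena: 12:45–13:00.
Uma ∩ Ravi ∩ Chen ∩ Ximena ∩ Rania: 12:45–13:00.
Restricted to 08:15–16:30: 12:45–13:00.
Single common window of 15 minutes.

15 minutes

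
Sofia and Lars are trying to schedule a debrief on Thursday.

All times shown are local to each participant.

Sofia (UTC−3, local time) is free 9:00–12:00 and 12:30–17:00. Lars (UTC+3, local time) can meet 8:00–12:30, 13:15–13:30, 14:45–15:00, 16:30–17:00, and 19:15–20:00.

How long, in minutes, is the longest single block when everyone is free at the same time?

Sofia → UTC: 12:00–15:00, 15:30–20:00.
Lars → UTC: 05:00–09:30, 10:15–10:30, 11:45–12:00, 13:30–14:00, 16:15–17:00.
Sofia ∩ Lars: 13:30–14:00, 16:15–17:00.
Common window lengths: 30, 45 min; longest is 45.

45 minutes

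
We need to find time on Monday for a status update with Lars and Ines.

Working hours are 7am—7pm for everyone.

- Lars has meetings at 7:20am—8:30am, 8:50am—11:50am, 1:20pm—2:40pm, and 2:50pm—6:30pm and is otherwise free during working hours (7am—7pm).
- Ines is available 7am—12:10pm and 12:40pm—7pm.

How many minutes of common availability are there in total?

140 minutes

Lars free within 07:00–19:00: 07:00–07:20, 08:30–08:50, 11:50–13:20, 14:40–14:50, 18:30–19:00.
Lars ∩ Ines: 07:00–07:20, 08:30–08:50, 11:50–12:10, 12:40–13:20, 14:40–14:50, 18:30–19:00.
Total common minutes: 20 + 20 + 20 + 40 + 10 + 30 = 140.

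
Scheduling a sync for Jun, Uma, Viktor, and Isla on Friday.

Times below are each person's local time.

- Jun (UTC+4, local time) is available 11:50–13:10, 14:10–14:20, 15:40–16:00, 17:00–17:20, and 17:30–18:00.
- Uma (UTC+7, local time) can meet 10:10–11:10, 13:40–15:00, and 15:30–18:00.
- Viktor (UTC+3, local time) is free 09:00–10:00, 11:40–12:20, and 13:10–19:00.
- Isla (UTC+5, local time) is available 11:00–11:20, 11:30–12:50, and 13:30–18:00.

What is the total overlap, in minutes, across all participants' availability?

40 minutes

Jun → UTC: 07:50–09:10, 10:10–10:20, 11:40–12:00, 13:00–13:20, 13:30–14:00.
Uma → UTC: 03:10–04:10, 06:40–08:00, 08:30–11:00.
Viktor → UTC: 06:00–07:00, 08:40–09:20, 10:10–16:00.
Isla → UTC: 06:00–06:20, 06:30–07:50, 08:30–13:00.
Jun ∩ Uma: 07:50–08:00, 08:30–09:10, 10:10–10:20.
Jun ∩ Uma ∩ Viktor: 08:40–09:10, 10:10–10:20.
Jun ∩ Uma ∩ Viktor ∩ Isla: 08:40–09:10, 10:10–10:20.
Total common minutes: 30 + 10 = 40.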